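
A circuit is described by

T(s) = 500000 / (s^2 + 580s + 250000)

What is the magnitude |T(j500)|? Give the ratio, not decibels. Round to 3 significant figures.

1.72

At s = jω = j500:
quadratic: (j500)² + 580·j500 + 250000 = 0 + j290000 → |·| ≈ 2.9e+05, ∠ ≈ 90.00°
|T| = 500000 / 2.9e+05 ≈ 1.7241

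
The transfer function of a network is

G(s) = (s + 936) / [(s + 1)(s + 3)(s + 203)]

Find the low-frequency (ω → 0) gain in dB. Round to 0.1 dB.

G(0) = 1·936 / (1·3·203) ≈ 1.5369
20 log₁₀(1.5369) ≈ 3.73 dB

3.7 dB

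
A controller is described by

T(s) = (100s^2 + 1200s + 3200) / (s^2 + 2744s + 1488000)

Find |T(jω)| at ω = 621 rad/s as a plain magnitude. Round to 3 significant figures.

19.0

Substitute s = j621:
Numerator: 100(j621)^2 + 1200(j621) + 3200 = -38560900 + j745200
Denominator: (j621)^2 + 2744(j621) + 1488000 = 1102359 + j1704024
|N| = √(38560900² + 745200²) ≈ 3.8568e+07, ∠N ≈ 178.89°
|D| = √(1102359² + 1704024²) ≈ 2.0295e+06, ∠D ≈ 57.10°
|T| = 3.8568e+07 / 2.0295e+06 ≈ 19.004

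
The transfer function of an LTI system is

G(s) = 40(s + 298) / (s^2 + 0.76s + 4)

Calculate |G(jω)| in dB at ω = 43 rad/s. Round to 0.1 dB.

At s = jω = j43:
zero (s+298): 298 + j43 → |·| = √(298²+43²) = √90653 ≈ 301.09, ∠ = arctan(43/298) ≈ 8.21°
quadratic: (j43)² + 0.76·j43 + 4 = -1845 + j32.68 → |·| ≈ 1845.3, ∠ ≈ 178.99°
|G| = 40 · 301.09 / 1845.3 ≈ 6.5266
Gain = 20 log₁₀(6.5266) ≈ 16.29 dB

16.3 dB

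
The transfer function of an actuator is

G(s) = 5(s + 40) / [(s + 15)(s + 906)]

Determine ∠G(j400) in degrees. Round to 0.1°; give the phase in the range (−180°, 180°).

-27.4°

At s = jω = j400:
zero (s+40): 40 + j400 → |·| = √(40²+400²) = √161600 ≈ 402, ∠ = arctan(400/40) ≈ 84.29°
pole (s+15): 15 + j400 → |·| = √(15²+400²) = √160225 ≈ 400.28, ∠ = arctan(400/15) ≈ 87.85°
pole (s+906): 906 + j400 → |·| = √(906²+400²) = √980836 ≈ 990.37, ∠ = arctan(400/906) ≈ 23.82°
∠G = 84.29° − 111.67° = -27.38°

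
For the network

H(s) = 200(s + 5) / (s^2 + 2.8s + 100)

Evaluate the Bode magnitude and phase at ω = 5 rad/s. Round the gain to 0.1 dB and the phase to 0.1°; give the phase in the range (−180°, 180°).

25.4 dB, 34.4°

At s = jω = j5:
zero (s+5): 5 + j5 → |·| = √(5²+5²) = √50 ≈ 7.0711, ∠ = arctan(5/5) ≈ 45.00°
quadratic: (j5)² + 2.8·j5 + 100 = 75 + j14 → |·| ≈ 76.295, ∠ ≈ 10.57°
|H| = 200 · 7.0711 / 76.295 ≈ 18.536
Gain = 20 log₁₀(18.536) ≈ 25.36 dB
∠H = 45.00° − 10.57° = 34.43°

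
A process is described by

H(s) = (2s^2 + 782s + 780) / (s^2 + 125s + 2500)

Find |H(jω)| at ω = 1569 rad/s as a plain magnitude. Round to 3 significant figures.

Substitute s = j1569:
Numerator: 2(j1569)^2 + 782(j1569) + 780 = -4922742 + j1226958
Denominator: (j1569)^2 + 125(j1569) + 2500 = -2459261 + j196125
|N| = √(4922742² + 1226958²) ≈ 5.0733e+06, ∠N ≈ 166.00°
|D| = √(2459261² + 196125²) ≈ 2.4671e+06, ∠D ≈ 175.44°
|H| = 5.0733e+06 / 2.4671e+06 ≈ 2.0564

2.06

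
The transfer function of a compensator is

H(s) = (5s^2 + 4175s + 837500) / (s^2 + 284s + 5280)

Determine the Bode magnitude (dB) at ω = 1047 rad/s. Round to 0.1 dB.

15.0 dB

Substitute s = j1047:
Numerator: 5(j1047)^2 + 4175(j1047) + 837500 = -4643545 + j4371225
Denominator: (j1047)^2 + 284(j1047) + 5280 = -1090929 + j297348
|N| = √(4643545² + 4371225²) ≈ 6.3773e+06, ∠N ≈ 136.73°
|D| = √(1090929² + 297348²) ≈ 1.1307e+06, ∠D ≈ 164.75°
|H| = 6.3773e+06 / 1.1307e+06 ≈ 5.6401
Gain = 20 log₁₀(5.6401) ≈ 15.03 dB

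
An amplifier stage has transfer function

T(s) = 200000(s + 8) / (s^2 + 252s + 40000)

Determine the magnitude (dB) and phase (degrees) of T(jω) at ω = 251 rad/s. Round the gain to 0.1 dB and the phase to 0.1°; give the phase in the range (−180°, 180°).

57.5 dB, -21.8°

At s = jω = j251:
zero (s+8): 8 + j251 → |·| = √(8²+251²) = √63065 ≈ 251.13, ∠ = arctan(251/8) ≈ 88.17°
quadratic: (j251)² + 252·j251 + 40000 = -23001 + j63252 → |·| ≈ 67304, ∠ ≈ 109.98°
|T| = 200000 · 251.13 / 67304 ≈ 746.26
Gain = 20 log₁₀(746.26) ≈ 57.46 dB
∠T = 88.17° − 109.98° = -21.81°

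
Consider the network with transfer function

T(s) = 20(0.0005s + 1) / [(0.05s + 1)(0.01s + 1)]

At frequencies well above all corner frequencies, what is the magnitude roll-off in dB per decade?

-20 dB/decade

Each pole contributes −20 dB/decade at high frequency; each zero contributes +20 dB/decade.
Net: 1 zero(s) − 2 pole(s) → -20 dB/decade.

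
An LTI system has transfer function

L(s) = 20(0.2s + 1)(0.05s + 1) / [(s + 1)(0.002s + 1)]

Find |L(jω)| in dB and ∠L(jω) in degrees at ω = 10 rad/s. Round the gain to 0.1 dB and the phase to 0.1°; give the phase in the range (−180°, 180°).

13.9 dB, 4.6°

At ω = 10 rad/s:
zero (1 + j10·0.2) = 1 + j2 → |·| ≈ 2.2361, ∠ ≈ 63.43°
zero (1 + j10·0.05) = 1 + j0.5 → |·| ≈ 1.118, ∠ ≈ 26.57°
pole (1 + j10·1) = 1 + j10 → |·| ≈ 10.05, ∠ ≈ 84.29°
pole (1 + j10·0.002) = 1 + j0.02 → |·| ≈ 1.0002, ∠ ≈ 1.15°
|L| = 20 · 2.2361 · 1.118 / (10.05 · 1.0002) ≈ 4.974
Gain = 20 log₁₀(4.974) ≈ 13.93 dB
∠L = (63.43° + 26.57°) − (84.29° + 1.15°) = 4.56°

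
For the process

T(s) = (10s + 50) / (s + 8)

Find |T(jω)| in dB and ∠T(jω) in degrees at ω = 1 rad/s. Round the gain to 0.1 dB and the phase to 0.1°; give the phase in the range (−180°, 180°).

Substitute s = j1:
Numerator: 10(j1) + 50 = 50 + j10
Denominator: (j1) + 8 = 8 + j1
|N| = √(50² + 10²) ≈ 50.99, ∠N ≈ 11.31°
|D| = √(8² + 1²) ≈ 8.0623, ∠D ≈ 7.13°
|T| = 50.99 / 8.0623 ≈ 6.3245
Gain = 20 log₁₀(6.3245) ≈ 16.02 dB
∠T = 11.31° − 7.13° = 4.18°

16.0 dB, 4.2°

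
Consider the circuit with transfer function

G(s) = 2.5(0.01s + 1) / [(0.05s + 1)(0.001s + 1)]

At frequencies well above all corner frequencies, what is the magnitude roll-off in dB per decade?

Each pole contributes −20 dB/decade at high frequency; each zero contributes +20 dB/decade.
Net: 1 zero(s) − 2 pole(s) → -20 dB/decade.

-20 dB/decade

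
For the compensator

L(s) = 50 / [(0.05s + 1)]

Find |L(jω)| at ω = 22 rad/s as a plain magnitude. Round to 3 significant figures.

33.6

At ω = 22 rad/s:
pole (1 + j22·0.05) = 1 + j1.1 → |·| ≈ 1.4866, ∠ ≈ 47.73°
|L| = 50 · 1 / (1.4866) ≈ 33.634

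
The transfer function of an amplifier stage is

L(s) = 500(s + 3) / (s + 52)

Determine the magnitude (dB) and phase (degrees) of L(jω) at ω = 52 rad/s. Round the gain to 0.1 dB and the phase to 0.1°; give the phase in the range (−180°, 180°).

51.0 dB, 41.7°

At s = jω = j52:
zero (s+3): 3 + j52 → |·| = √(3²+52²) = √2713 ≈ 52.086, ∠ = arctan(52/3) ≈ 86.70°
pole (s+52): 52 + j52 → |·| = √(52²+52²) = √5408 ≈ 73.539, ∠ = arctan(52/52) ≈ 45.00°
|L| = 500 · 52.086 / 73.539 ≈ 354.14
Gain = 20 log₁₀(354.14) ≈ 50.98 dB
∠L = 86.70° − 45.00° = 41.70°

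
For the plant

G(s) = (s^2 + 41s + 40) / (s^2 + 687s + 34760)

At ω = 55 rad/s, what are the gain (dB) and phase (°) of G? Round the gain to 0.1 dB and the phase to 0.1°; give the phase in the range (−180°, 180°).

Substitute s = j55:
Numerator: (j55)^2 + 41(j55) + 40 = -2985 + j2255
Denominator: (j55)^2 + 687(j55) + 34760 = 31735 + j37785
|N| = √(2985² + 2255²) ≈ 3741, ∠N ≈ 142.93°
|D| = √(31735² + 37785²) ≈ 49344, ∠D ≈ 49.97°
|G| = 3741 / 49344 ≈ 0.075815
Gain = 20 log₁₀(0.075815) ≈ -22.40 dB
∠G = 142.93° − 49.97° = 92.96°

-22.4 dB, 93.0°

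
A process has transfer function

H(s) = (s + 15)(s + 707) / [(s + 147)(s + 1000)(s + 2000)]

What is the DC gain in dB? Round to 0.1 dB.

H(0) = 1·15·707 / (147·1000·2000) ≈ 3.6071e-05
20 log₁₀(3.6071e-05) ≈ -88.86 dB

-88.9 dB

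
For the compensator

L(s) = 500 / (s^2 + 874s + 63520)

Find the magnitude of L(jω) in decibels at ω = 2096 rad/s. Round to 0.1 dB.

Substitute s = j2096:
Numerator: 500 = 500 + j0
Denominator: (j2096)^2 + 874(j2096) + 63520 = -4329696 + j1831904
|N| = √(500² + 0²) ≈ 500, ∠N ≈ 0.00°
|D| = √(4329696² + 1831904²) ≈ 4.7013e+06, ∠D ≈ 157.07°
|L| = 500 / 4.7013e+06 ≈ 0.00010635
Gain = 20 log₁₀(0.00010635) ≈ -79.47 dB

-79.5 dB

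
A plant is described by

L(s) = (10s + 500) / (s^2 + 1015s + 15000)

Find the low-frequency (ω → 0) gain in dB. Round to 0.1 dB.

-29.5 dB

L(0) = 500 / 15000 ≈ 0.033333
20 log₁₀(0.033333) ≈ -29.54 dB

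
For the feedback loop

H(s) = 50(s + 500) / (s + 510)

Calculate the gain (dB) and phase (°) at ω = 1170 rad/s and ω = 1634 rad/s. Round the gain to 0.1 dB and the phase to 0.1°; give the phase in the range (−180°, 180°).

At s = jω = j1170:
zero (s+500): 500 + j1170 → |·| = √(500²+1170²) = √1618900 ≈ 1272.4, ∠ = arctan(1170/500) ≈ 66.86°
pole (s+510): 510 + j1170 → |·| = √(510²+1170²) = √1629000 ≈ 1276.3, ∠ = arctan(1170/510) ≈ 66.45°
|H| = 50 · 1272.4 / 1276.3 ≈ 49.847
Gain = 20 log₁₀(49.847) ≈ 33.95 dB
∠H = 66.86° − 66.45° = 0.41°

At s = jω = j1634:
zero (s+500): 500 + j1634 → |·| = √(500²+1634²) = √2919956 ≈ 1708.8, ∠ = arctan(1634/500) ≈ 72.99°
pole (s+510): 510 + j1634 → |·| = √(510²+1634²) = √2930056 ≈ 1711.7, ∠ = arctan(1634/510) ≈ 72.67°
|H| = 50 · 1708.8 / 1711.7 ≈ 49.915
Gain = 20 log₁₀(49.915) ≈ 33.96 dB
∠H = 72.99° − 72.67° = 0.32°

ω = 1170: 34.0 dB, 0.4°; ω = 1634: 34.0 dB, 0.3°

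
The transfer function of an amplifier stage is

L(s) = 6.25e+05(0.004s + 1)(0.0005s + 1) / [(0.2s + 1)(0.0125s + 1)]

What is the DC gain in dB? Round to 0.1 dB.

L(0) = 6.25e+05 · 1 / 1 = 6.25e+05
20 log₁₀(6.25e+05) ≈ 115.92 dB

115.9 dB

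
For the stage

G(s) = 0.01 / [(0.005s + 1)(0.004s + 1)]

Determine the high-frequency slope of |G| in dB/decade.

-40 dB/decade

Each pole contributes −20 dB/decade at high frequency; each zero contributes +20 dB/decade.
Net: 0 zero(s) − 2 pole(s) → -40 dB/decade.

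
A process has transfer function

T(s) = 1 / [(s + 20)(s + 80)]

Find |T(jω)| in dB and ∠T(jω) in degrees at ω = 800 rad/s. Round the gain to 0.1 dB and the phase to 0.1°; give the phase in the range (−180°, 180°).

-116.2 dB, -172.9°

At s = jω = j800:
pole (s+20): 20 + j800 → |·| = √(20²+800²) = √640400 ≈ 800.25, ∠ = arctan(800/20) ≈ 88.57°
pole (s+80): 80 + j800 → |·| = √(80²+800²) = √646400 ≈ 803.99, ∠ = arctan(800/80) ≈ 84.29°
|T| = 1 / 6.4339e+05 ≈ 1.5543e-06
Gain = 20 log₁₀(1.5543e-06) ≈ -116.17 dB
∠T = 0.00° − 172.86° = -172.86°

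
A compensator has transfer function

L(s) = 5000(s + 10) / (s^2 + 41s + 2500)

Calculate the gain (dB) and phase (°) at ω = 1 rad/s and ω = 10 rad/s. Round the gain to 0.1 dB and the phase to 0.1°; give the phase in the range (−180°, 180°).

At s = jω = j1:
zero (s+10): 10 + j1 → |·| = √(10²+1²) = √101 ≈ 10.05, ∠ = arctan(1/10) ≈ 5.71°
quadratic: (j1)² + 41·j1 + 2500 = 2499 + j41 → |·| ≈ 2499.3, ∠ ≈ 0.94°
|L| = 5000 · 10.05 / 2499.3 ≈ 20.106
Gain = 20 log₁₀(20.106) ≈ 26.07 dB
∠L = 5.71° − 0.94° = 4.77°

At s = jω = j10:
zero (s+10): 10 + j10 → |·| = √(10²+10²) = √200 ≈ 14.142, ∠ = arctan(10/10) ≈ 45.00°
quadratic: (j10)² + 41·j10 + 2500 = 2400 + j410 → |·| ≈ 2434.8, ∠ ≈ 9.69°
|L| = 5000 · 14.142 / 2434.8 ≈ 29.041
Gain = 20 log₁₀(29.041) ≈ 29.26 dB
∠L = 45.00° − 9.69° = 35.31°

ω = 1: 26.1 dB, 4.8°; ω = 10: 29.3 dB, 35.3°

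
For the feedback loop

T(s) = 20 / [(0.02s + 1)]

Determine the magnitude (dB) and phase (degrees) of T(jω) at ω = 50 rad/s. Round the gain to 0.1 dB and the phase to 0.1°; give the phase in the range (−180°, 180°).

23.0 dB, -45.0°

At ω = 50 rad/s:
pole (1 + j50·0.02) = 1 + j1 → |·| ≈ 1.4142, ∠ ≈ 45.00°
|T| = 20 · 1 / (1.4142) ≈ 14.142
Gain = 20 log₁₀(14.142) ≈ 23.01 dB
∠T = (0°) − (45.00°) = -45.00°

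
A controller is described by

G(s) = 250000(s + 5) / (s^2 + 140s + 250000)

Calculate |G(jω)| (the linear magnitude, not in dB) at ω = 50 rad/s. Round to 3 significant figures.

At s = jω = j50:
zero (s+5): 5 + j50 → |·| = √(5²+50²) = √2525 ≈ 50.249, ∠ = arctan(50/5) ≈ 84.29°
quadratic: (j50)² + 140·j50 + 250000 = 247500 + j7000 → |·| ≈ 2.476e+05, ∠ ≈ 1.62°
|G| = 250000 · 50.249 / 2.476e+05 ≈ 50.736

50.7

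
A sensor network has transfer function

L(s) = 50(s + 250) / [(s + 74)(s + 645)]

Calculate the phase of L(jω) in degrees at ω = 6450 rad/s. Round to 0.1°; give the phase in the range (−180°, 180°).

At s = jω = j6450:
zero (s+250): 250 + j6450 → |·| = √(250²+6450²) = √41665000 ≈ 6454.8, ∠ = arctan(6450/250) ≈ 87.78°
pole (s+74): 74 + j6450 → |·| = √(74²+6450²) = √41607976 ≈ 6450.4, ∠ = arctan(6450/74) ≈ 89.34°
pole (s+645): 645 + j6450 → |·| = √(645²+6450²) = √42018525 ≈ 6482.2, ∠ = arctan(6450/645) ≈ 84.29°
∠L = 87.78° − 173.63° = -85.85°

-85.9°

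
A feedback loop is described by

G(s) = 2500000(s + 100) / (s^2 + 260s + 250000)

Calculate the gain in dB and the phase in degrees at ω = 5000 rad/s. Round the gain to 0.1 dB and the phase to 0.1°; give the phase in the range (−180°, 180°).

At s = jω = j5000:
zero (s+100): 100 + j5000 → |·| = √(100²+5000²) = √25010000 ≈ 5001, ∠ = arctan(5000/100) ≈ 88.85°
quadratic: (j5000)² + 260·j5000 + 250000 = -24750000 + j1300000 → |·| ≈ 2.4784e+07, ∠ ≈ 176.99°
|G| = 2500000 · 5001 / 2.4784e+07 ≈ 504.46
Gain = 20 log₁₀(504.46) ≈ 54.06 dB
∠G = 88.85° − 176.99° = -88.14°

54.1 dB, -88.1°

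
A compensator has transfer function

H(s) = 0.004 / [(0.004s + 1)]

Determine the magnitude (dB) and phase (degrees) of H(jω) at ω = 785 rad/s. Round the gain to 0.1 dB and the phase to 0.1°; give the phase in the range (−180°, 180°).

-58.3 dB, -72.3°

At ω = 785 rad/s:
pole (1 + j785·0.004) = 1 + j3.14 → |·| ≈ 3.2954, ∠ ≈ 72.33°
|H| = 0.004 · 1 / (3.2954) ≈ 0.0012138
Gain = 20 log₁₀(0.0012138) ≈ -58.32 dB
∠H = (0°) − (72.33°) = -72.33°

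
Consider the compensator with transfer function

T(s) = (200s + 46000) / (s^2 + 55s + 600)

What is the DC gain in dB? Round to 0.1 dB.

T(0) = 46000 / 600 ≈ 76.667
20 log₁₀(76.667) ≈ 37.69 dB

37.7 dB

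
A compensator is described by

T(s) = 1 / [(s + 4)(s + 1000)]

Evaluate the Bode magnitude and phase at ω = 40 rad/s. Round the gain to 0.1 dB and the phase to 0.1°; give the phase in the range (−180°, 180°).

-92.1 dB, -86.6°

At s = jω = j40:
pole (s+4): 4 + j40 → |·| = √(4²+40²) = √1616 ≈ 40.2, ∠ = arctan(40/4) ≈ 84.29°
pole (s+1000): 1000 + j40 → |·| = √(1000²+40²) = √1001600 ≈ 1000.8, ∠ = arctan(40/1000) ≈ 2.29°
|T| = 1 / 40232 ≈ 2.4856e-05
Gain = 20 log₁₀(2.4856e-05) ≈ -92.09 dB
∠T = 0.00° − 86.58° = -86.58°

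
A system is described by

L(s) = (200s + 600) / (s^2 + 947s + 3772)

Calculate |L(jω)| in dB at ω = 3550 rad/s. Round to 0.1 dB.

Substitute s = j3550:
Numerator: 200(j3550) + 600 = 600 + j710000
Denominator: (j3550)^2 + 947(j3550) + 3772 = -12598728 + j3361850
|N| = √(600² + 710000²) ≈ 7.1e+05, ∠N ≈ 89.95°
|D| = √(12598728² + 3361850²) ≈ 1.304e+07, ∠D ≈ 165.06°
|L| = 7.1e+05 / 1.304e+07 ≈ 0.054448
Gain = 20 log₁₀(0.054448) ≈ -25.28 dB

-25.3 dB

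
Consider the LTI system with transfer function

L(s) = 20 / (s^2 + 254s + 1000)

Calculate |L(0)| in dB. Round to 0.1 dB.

-34.0 dB

L(0) = 20 / 1000 = 0.02
20 log₁₀(0.02) ≈ -33.98 dB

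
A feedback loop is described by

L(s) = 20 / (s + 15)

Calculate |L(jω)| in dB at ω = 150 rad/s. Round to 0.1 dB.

-17.5 dB

At s = jω = j150:
pole (s+15): 15 + j150 → |·| = √(15²+150²) = √22725 ≈ 150.75, ∠ = arctan(150/15) ≈ 84.29°
|L| = 20 / 150.75 ≈ 0.13267
Gain = 20 log₁₀(0.13267) ≈ -17.54 dB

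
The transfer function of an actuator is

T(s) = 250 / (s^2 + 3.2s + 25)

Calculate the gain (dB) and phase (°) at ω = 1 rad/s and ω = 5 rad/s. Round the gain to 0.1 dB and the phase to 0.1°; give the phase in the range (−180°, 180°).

At s = jω = j1:
quadratic: (j1)² + 3.2·j1 + 25 = 24 + j3.2 → |·| ≈ 24.212, ∠ ≈ 7.59°
|T| = 250 / 24.212 ≈ 10.325
Gain = 20 log₁₀(10.325) ≈ 20.28 dB
∠T = 0.00° − 7.59° = -7.59°

At s = jω = j5:
quadratic: (j5)² + 3.2·j5 + 25 = 0 + j16 → |·| ≈ 16, ∠ ≈ 90.00°
|T| = 250 / 16 ≈ 15.625
Gain = 20 log₁₀(15.625) ≈ 23.88 dB
∠T = 0.00° − 90.00° = -90.00°

ω = 1: 20.3 dB, -7.6°; ω = 5: 23.9 dB, -90.0°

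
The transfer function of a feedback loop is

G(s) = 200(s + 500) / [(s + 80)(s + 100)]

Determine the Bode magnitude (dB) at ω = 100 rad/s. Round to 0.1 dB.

15.0 dB

At s = jω = j100:
zero (s+500): 500 + j100 → |·| = √(500²+100²) = √260000 ≈ 509.9, ∠ = arctan(100/500) ≈ 11.31°
pole (s+80): 80 + j100 → |·| = √(80²+100²) = √16400 ≈ 128.06, ∠ = arctan(100/80) ≈ 51.34°
pole (s+100): 100 + j100 → |·| = √(100²+100²) = √20000 ≈ 141.42, ∠ = arctan(100/100) ≈ 45.00°
|G| = 200 · 509.9 / 18110 ≈ 5.6311
Gain = 20 log₁₀(5.6311) ≈ 15.01 dB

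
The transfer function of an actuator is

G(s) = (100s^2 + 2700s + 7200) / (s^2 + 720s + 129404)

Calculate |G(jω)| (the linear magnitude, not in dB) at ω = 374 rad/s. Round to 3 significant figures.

Substitute s = j374:
Numerator: 100(j374)^2 + 2700(j374) + 7200 = -13980400 + j1009800
Denominator: (j374)^2 + 720(j374) + 129404 = -10472 + j269280
|N| = √(13980400² + 1009800²) ≈ 1.4017e+07, ∠N ≈ 175.87°
|D| = √(10472² + 269280²) ≈ 2.6948e+05, ∠D ≈ 92.23°
|G| = 1.4017e+07 / 2.6948e+05 ≈ 52.015

52.0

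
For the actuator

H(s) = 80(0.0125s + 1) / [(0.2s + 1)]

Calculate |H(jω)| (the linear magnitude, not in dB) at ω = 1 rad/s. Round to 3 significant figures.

78.5

At ω = 1 rad/s:
zero (1 + j1·0.0125) = 1 + j0.0125 → |·| ≈ 1.0001, ∠ ≈ 0.72°
pole (1 + j1·0.2) = 1 + j0.2 → |·| ≈ 1.0198, ∠ ≈ 11.31°
|H| = 80 · 1.0001 / (1.0198) ≈ 78.455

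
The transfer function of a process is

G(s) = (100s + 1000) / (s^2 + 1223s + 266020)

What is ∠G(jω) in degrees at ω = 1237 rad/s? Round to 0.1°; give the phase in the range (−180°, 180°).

Substitute s = j1237:
Numerator: 100(j1237) + 1000 = 1000 + j123700
Denominator: (j1237)^2 + 1223(j1237) + 266020 = -1264149 + j1512851
|N| = √(1000² + 123700²) ≈ 1.237e+05, ∠N ≈ 89.54°
|D| = √(1264149² + 1512851²) ≈ 1.9715e+06, ∠D ≈ 129.88°
∠G = 89.54° − 129.88° = -40.34°

-40.3°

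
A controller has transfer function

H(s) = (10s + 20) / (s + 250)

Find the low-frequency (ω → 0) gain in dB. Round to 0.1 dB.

-21.9 dB

H(0) = 20 / 250 = 0.08
20 log₁₀(0.08) ≈ -21.94 dB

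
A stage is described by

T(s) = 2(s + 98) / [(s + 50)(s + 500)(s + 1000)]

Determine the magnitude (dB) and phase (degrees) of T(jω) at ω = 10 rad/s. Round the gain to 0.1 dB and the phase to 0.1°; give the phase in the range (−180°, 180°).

At s = jω = j10:
zero (s+98): 98 + j10 → |·| = √(98²+10²) = √9704 ≈ 98.509, ∠ = arctan(10/98) ≈ 5.83°
pole (s+50): 50 + j10 → |·| = √(50²+10²) = √2600 ≈ 50.99, ∠ = arctan(10/50) ≈ 11.31°
pole (s+500): 500 + j10 → |·| = √(500²+10²) = √250100 ≈ 500.1, ∠ = arctan(10/500) ≈ 1.15°
pole (s+1000): 1000 + j10 → |·| = √(1000²+10²) = √1000100 ≈ 1000, ∠ = arctan(10/1000) ≈ 0.57°
|T| = 2 · 98.509 / 2.55e+07 ≈ 7.7262e-06
Gain = 20 log₁₀(7.7262e-06) ≈ -102.24 dB
∠T = 5.83° − 13.03° = -7.20°

-102.2 dB, -7.2°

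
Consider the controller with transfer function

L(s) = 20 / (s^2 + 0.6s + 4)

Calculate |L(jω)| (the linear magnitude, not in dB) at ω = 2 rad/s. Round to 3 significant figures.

At s = jω = j2:
quadratic: (j2)² + 0.6·j2 + 4 = 0 + j1.2 → |·| ≈ 1.2, ∠ ≈ 90.00°
|L| = 20 / 1.2 ≈ 16.667

16.7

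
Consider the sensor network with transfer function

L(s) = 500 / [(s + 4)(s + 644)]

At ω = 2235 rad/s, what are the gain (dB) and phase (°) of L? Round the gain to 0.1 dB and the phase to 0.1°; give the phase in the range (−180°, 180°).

-80.3 dB, -163.8°

At s = jω = j2235:
pole (s+4): 4 + j2235 → |·| = √(4²+2235²) = √4995241 ≈ 2235, ∠ = arctan(2235/4) ≈ 89.90°
pole (s+644): 644 + j2235 → |·| = √(644²+2235²) = √5409961 ≈ 2325.9, ∠ = arctan(2235/644) ≈ 73.93°
|L| = 500 / 5.1984e+06 ≈ 9.6183e-05
Gain = 20 log₁₀(9.6183e-05) ≈ -80.34 dB
∠L = 0.00° − 163.83° = -163.83°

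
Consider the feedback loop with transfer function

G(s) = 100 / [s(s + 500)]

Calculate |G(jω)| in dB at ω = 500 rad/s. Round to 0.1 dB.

At s = jω = j500:
pole (s+500): 500 + j500 → |·| = √(500²+500²) = √500000 ≈ 707.11, ∠ = arctan(500/500) ≈ 45.00°
pole at origin: |s| = 500, ∠ = 90.00° (in denominator)
|G| = 100 / 3.5356e+05 ≈ 0.00028284
Gain = 20 log₁₀(0.00028284) ≈ -70.97 dB

-71.0 dB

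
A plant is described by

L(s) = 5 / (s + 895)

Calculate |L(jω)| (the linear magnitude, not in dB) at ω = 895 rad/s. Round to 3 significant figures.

0.00395

Substitute s = j895:
Numerator: 5 = 5 + j0
Denominator: (j895) + 895 = 895 + j895
|N| = √(5² + 0²) ≈ 5, ∠N ≈ 0.00°
|D| = √(895² + 895²) ≈ 1265.7, ∠D ≈ 45.00°
|L| = 5 / 1265.7 ≈ 0.0039504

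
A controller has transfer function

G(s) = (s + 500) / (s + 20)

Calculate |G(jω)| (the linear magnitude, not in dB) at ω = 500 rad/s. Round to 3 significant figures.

1.41

At s = jω = j500:
zero (s+500): 500 + j500 → |·| = √(500²+500²) = √500000 ≈ 707.11, ∠ = arctan(500/500) ≈ 45.00°
pole (s+20): 20 + j500 → |·| = √(20²+500²) = √250400 ≈ 500.4, ∠ = arctan(500/20) ≈ 87.71°
|G| = 1 · 707.11 / 500.4 ≈ 1.4131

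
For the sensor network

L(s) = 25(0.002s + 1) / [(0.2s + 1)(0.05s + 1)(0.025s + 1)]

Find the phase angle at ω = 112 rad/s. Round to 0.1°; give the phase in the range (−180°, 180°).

At ω = 112 rad/s:
zero (1 + j112·0.002) = 1 + j0.224 → |·| ≈ 1.0248, ∠ ≈ 12.63°
pole (1 + j112·0.2) = 1 + j22.4 → |·| ≈ 22.422, ∠ ≈ 87.44°
pole (1 + j112·0.05) = 1 + j5.6 → |·| ≈ 5.6886, ∠ ≈ 79.88°
pole (1 + j112·0.025) = 1 + j2.8 → |·| ≈ 2.9732, ∠ ≈ 70.35°
∠L = (12.63°) − (87.44° + 79.88° + 70.35°) = -225.04° ≡ 134.96° (principal value)

135.0°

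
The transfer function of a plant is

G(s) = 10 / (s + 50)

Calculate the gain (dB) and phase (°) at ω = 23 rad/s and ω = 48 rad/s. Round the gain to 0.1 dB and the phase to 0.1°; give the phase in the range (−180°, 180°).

ω = 23: -14.8 dB, -24.7°; ω = 48: -16.8 dB, -43.8°

Substitute s = j23:
Numerator: 10 = 10 + j0
Denominator: (j23) + 50 = 50 + j23
|N| = √(10² + 0²) ≈ 10, ∠N ≈ 0.00°
|D| = √(50² + 23²) ≈ 55.036, ∠D ≈ 24.70°
|G| = 10 / 55.036 ≈ 0.1817
Gain = 20 log₁₀(0.1817) ≈ -14.81 dB
∠G = 0.00° − 24.70° = -24.70°

Substitute s = j48:
Numerator: 10 = 10 + j0
Denominator: (j48) + 50 = 50 + j48
|N| = √(10² + 0²) ≈ 10, ∠N ≈ 0.00°
|D| = √(50² + 48²) ≈ 69.311, ∠D ≈ 43.83°
|G| = 10 / 69.311 ≈ 0.14428
Gain = 20 log₁₀(0.14428) ≈ -16.82 dB
∠G = 0.00° − 43.83° = -43.83°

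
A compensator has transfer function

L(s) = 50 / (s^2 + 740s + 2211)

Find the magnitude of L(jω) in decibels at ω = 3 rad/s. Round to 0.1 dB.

-35.9 dB

Substitute s = j3:
Numerator: 50 = 50 + j0
Denominator: (j3)^2 + 740(j3) + 2211 = 2202 + j2220
|N| = √(50² + 0²) ≈ 50, ∠N ≈ 0.00°
|D| = √(2202² + 2220²) ≈ 3126.9, ∠D ≈ 45.23°
|L| = 50 / 3126.9 ≈ 0.01599
Gain = 20 log₁₀(0.01599) ≈ -35.92 dB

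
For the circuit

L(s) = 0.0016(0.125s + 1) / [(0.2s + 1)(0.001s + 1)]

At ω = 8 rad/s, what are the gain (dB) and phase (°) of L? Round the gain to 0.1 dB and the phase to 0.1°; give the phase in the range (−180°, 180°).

-58.4 dB, -13.5°

At ω = 8 rad/s:
zero (1 + j8·0.125) = 1 + j1 → |·| ≈ 1.4142, ∠ ≈ 45.00°
pole (1 + j8·0.2) = 1 + j1.6 → |·| ≈ 1.8868, ∠ ≈ 57.99°
pole (1 + j8·0.001) = 1 + j0.008 → |·| ≈ 1, ∠ ≈ 0.46°
|L| = 0.0016 · 1.4142 / (1.8868 · 1) ≈ 0.0011992
Gain = 20 log₁₀(0.0011992) ≈ -58.42 dB
∠L = (45.00°) − (57.99° + 0.46°) = -13.45°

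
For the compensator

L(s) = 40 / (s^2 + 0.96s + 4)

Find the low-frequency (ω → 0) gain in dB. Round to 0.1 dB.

20.0 dB

L(0) = 40 / 4 = 10
20 log₁₀(10) ≈ 20.00 dB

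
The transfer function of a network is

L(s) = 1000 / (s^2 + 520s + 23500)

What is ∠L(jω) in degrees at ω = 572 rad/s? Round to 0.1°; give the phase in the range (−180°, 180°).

Substitute s = j572:
Numerator: 1000 = 1000 + j0
Denominator: (j572)^2 + 520(j572) + 23500 = -303684 + j297440
|N| = √(1000² + 0²) ≈ 1000, ∠N ≈ 0.00°
|D| = √(303684² + 297440²) ≈ 4.2508e+05, ∠D ≈ 135.60°
∠L = 0.00° − 135.60° = -135.60°

-135.6°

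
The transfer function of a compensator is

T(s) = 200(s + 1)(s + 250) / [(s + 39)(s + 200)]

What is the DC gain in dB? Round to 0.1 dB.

T(0) = 200·1·250 / (39·200) ≈ 6.4103
20 log₁₀(6.4103) ≈ 16.14 dB

16.1 dB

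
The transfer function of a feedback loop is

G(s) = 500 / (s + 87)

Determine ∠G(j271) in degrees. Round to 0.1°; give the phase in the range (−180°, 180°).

At s = jω = j271:
pole (s+87): 87 + j271 → |·| = √(87²+271²) = √81010 ≈ 284.62, ∠ = arctan(271/87) ≈ 72.20°
∠G = 0.00° − 72.20° = -72.20°

-72.2°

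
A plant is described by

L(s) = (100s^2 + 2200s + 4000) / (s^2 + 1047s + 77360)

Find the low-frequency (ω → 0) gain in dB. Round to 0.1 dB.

-25.7 dB

L(0) = 4000 / 77360 ≈ 0.051706
20 log₁₀(0.051706) ≈ -25.73 dB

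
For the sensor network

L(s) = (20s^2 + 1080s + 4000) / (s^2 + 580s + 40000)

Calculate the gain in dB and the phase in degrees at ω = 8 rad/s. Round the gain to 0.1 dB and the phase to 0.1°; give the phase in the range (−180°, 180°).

-12.9 dB, 65.9°

Substitute s = j8:
Numerator: 20(j8)^2 + 1080(j8) + 4000 = 2720 + j8640
Denominator: (j8)^2 + 580(j8) + 40000 = 39936 + j4640
|N| = √(2720² + 8640²) ≈ 9058, ∠N ≈ 72.53°
|D| = √(39936² + 4640²) ≈ 40205, ∠D ≈ 6.63°
|L| = 9058 / 40205 ≈ 0.2253
Gain = 20 log₁₀(0.2253) ≈ -12.94 dB
∠L = 72.53° − 6.63° = 65.90°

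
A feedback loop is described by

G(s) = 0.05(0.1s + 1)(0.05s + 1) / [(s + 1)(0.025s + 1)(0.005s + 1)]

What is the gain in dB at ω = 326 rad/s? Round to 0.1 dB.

At ω = 326 rad/s:
zero (1 + j326·0.1) = 1 + j32.6 → |·| ≈ 32.615, ∠ ≈ 88.24°
zero (1 + j326·0.05) = 1 + j16.3 → |·| ≈ 16.331, ∠ ≈ 86.49°
pole (1 + j326·1) = 1 + j326 → |·| ≈ 326, ∠ ≈ 89.82°
pole (1 + j326·0.025) = 1 + j8.15 → |·| ≈ 8.2111, ∠ ≈ 83.00°
pole (1 + j326·0.005) = 1 + j1.63 → |·| ≈ 1.9123, ∠ ≈ 58.47°
|G| = 0.05 · 32.615 · 16.331 / (326 · 8.2111 · 1.9123) ≈ 0.0052027
Gain = 20 log₁₀(0.0052027) ≈ -45.68 dB

-45.7 dB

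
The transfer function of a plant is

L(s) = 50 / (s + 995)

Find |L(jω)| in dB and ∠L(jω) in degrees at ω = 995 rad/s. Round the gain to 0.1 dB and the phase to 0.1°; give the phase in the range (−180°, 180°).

Substitute s = j995:
Numerator: 50 = 50 + j0
Denominator: (j995) + 995 = 995 + j995
|N| = √(50² + 0²) ≈ 50, ∠N ≈ 0.00°
|D| = √(995² + 995²) ≈ 1407.1, ∠D ≈ 45.00°
|L| = 50 / 1407.1 ≈ 0.035534
Gain = 20 log₁₀(0.035534) ≈ -28.99 dB
∠L = 0.00° − 45.00° = -45.00°

-29.0 dB, -45.0°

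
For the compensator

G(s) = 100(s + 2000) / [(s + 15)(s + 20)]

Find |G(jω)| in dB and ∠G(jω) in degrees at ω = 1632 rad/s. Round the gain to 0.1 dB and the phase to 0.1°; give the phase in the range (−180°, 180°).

At s = jω = j1632:
zero (s+2000): 2000 + j1632 → |·| = √(2000²+1632²) = √6663424 ≈ 2581.4, ∠ = arctan(1632/2000) ≈ 39.21°
pole (s+15): 15 + j1632 → |·| = √(15²+1632²) = √2663649 ≈ 1632.1, ∠ = arctan(1632/15) ≈ 89.47°
pole (s+20): 20 + j1632 → |·| = √(20²+1632²) = √2663824 ≈ 1632.1, ∠ = arctan(1632/20) ≈ 89.30°
|G| = 100 · 2581.4 / 2.6638e+06 ≈ 0.096907
Gain = 20 log₁₀(0.096907) ≈ -20.27 dB
∠G = 39.21° − 178.77° = -139.56°

-20.3 dB, -139.6°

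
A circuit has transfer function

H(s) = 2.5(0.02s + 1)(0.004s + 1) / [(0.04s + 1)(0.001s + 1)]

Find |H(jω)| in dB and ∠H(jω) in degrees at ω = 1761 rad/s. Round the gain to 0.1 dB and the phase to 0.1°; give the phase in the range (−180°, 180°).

At ω = 1761 rad/s:
zero (1 + j1761·0.02) = 1 + j35.22 → |·| ≈ 35.234, ∠ ≈ 88.37°
zero (1 + j1761·0.004) = 1 + j7.044 → |·| ≈ 7.1146, ∠ ≈ 81.92°
pole (1 + j1761·0.04) = 1 + j70.44 → |·| ≈ 70.447, ∠ ≈ 89.19°
pole (1 + j1761·0.001) = 1 + j1.761 → |·| ≈ 2.0251, ∠ ≈ 60.41°
|H| = 2.5 · 35.234 · 7.1146 / (70.447 · 2.0251) ≈ 4.3928
Gain = 20 log₁₀(4.3928) ≈ 12.85 dB
∠H = (88.37° + 81.92°) − (89.19° + 60.41°) = 20.69°

12.9 dB, 20.7°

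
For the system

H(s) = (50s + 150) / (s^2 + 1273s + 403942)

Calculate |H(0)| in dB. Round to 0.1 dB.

-68.6 dB

H(0) = 150 / 403942 ≈ 0.00037134
20 log₁₀(0.00037134) ≈ -68.60 dB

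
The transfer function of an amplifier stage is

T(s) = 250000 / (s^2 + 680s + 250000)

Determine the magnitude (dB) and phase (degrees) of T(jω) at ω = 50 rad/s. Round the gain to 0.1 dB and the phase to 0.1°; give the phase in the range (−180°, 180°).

0.0 dB, -7.8°

At s = jω = j50:
quadratic: (j50)² + 680·j50 + 250000 = 247500 + j34000 → |·| ≈ 2.4982e+05, ∠ ≈ 7.82°
|T| = 250000 / 2.4982e+05 ≈ 1.0007
Gain = 20 log₁₀(1.0007) ≈ 0.01 dB
∠T = 0.00° − 7.82° = -7.82°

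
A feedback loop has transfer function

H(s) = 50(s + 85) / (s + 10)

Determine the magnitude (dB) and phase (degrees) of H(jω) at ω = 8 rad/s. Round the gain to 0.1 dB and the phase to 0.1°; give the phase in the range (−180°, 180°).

At s = jω = j8:
zero (s+85): 85 + j8 → |·| = √(85²+8²) = √7289 ≈ 85.376, ∠ = arctan(8/85) ≈ 5.38°
pole (s+10): 10 + j8 → |·| = √(10²+8²) = √164 ≈ 12.806, ∠ = arctan(8/10) ≈ 38.66°
|H| = 50 · 85.376 / 12.806 ≈ 333.34
Gain = 20 log₁₀(333.34) ≈ 50.46 dB
∠H = 5.38° − 38.66° = -33.28°

50.5 dB, -33.3°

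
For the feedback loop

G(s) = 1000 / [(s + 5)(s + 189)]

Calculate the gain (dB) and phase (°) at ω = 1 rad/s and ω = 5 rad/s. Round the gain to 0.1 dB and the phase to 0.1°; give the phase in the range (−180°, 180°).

At s = jω = j1:
pole (s+5): 5 + j1 → |·| = √(5²+1²) = √26 ≈ 5.099, ∠ = arctan(1/5) ≈ 11.31°
pole (s+189): 189 + j1 → |·| = √(189²+1²) = √35722 ≈ 189, ∠ = arctan(1/189) ≈ 0.30°
|G| = 1000 / 963.71 ≈ 1.0377
Gain = 20 log₁₀(1.0377) ≈ 0.32 dB
∠G = 0.00° − 11.61° = -11.61°

At s = jω = j5:
pole (s+5): 5 + j5 → |·| = √(5²+5²) = √50 ≈ 7.0711, ∠ = arctan(5/5) ≈ 45.00°
pole (s+189): 189 + j5 → |·| = √(189²+5²) = √35746 ≈ 189.07, ∠ = arctan(5/189) ≈ 1.52°
|G| = 1000 / 1336.9 ≈ 0.748
Gain = 20 log₁₀(0.748) ≈ -2.52 dB
∠G = 0.00° − 46.52° = -46.52°

ω = 1: 0.3 dB, -11.6°; ω = 5: -2.5 dB, -46.5°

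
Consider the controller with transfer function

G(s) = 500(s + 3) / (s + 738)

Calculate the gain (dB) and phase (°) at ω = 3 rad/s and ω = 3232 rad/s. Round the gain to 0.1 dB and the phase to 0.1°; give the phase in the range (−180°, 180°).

At s = jω = j3:
zero (s+3): 3 + j3 → |·| = √(3²+3²) = √18 ≈ 4.2426, ∠ = arctan(3/3) ≈ 45.00°
pole (s+738): 738 + j3 → |·| = √(738²+3²) = √544653 ≈ 738.01, ∠ = arctan(3/738) ≈ 0.23°
|G| = 500 · 4.2426 / 738.01 ≈ 2.8744
Gain = 20 log₁₀(2.8744) ≈ 9.17 dB
∠G = 45.00° − 0.23° = 44.77°

At s = jω = j3232:
zero (s+3): 3 + j3232 → |·| = √(3²+3232²) = √10445833 ≈ 3232, ∠ = arctan(3232/3) ≈ 89.95°
pole (s+738): 738 + j3232 → |·| = √(738²+3232²) = √10990468 ≈ 3315.2, ∠ = arctan(3232/738) ≈ 77.14°
|G| = 500 · 3232 / 3315.2 ≈ 487.45
Gain = 20 log₁₀(487.45) ≈ 53.76 dB
∠G = 89.95° − 77.14° = 12.81°

ω = 3: 9.2 dB, 44.8°; ω = 3232: 53.8 dB, 12.8°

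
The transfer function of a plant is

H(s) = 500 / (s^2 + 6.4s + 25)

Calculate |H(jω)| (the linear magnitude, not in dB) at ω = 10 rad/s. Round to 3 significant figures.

At s = jω = j10:
quadratic: (j10)² + 6.4·j10 + 25 = -75 + j64 → |·| ≈ 98.595, ∠ ≈ 139.52°
|H| = 500 / 98.595 ≈ 5.0713

5.07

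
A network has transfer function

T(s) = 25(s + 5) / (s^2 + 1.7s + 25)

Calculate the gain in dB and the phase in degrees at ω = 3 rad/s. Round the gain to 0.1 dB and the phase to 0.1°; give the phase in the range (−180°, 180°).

18.8 dB, 13.3°

At s = jω = j3:
zero (s+5): 5 + j3 → |·| = √(5²+3²) = √34 ≈ 5.831, ∠ = arctan(3/5) ≈ 30.96°
quadratic: (j3)² + 1.7·j3 + 25 = 16 + j5.1 → |·| ≈ 16.793, ∠ ≈ 17.68°
|T| = 25 · 5.831 / 16.793 ≈ 8.6807
Gain = 20 log₁₀(8.6807) ≈ 18.77 dB
∠T = 30.96° − 17.68° = 13.28°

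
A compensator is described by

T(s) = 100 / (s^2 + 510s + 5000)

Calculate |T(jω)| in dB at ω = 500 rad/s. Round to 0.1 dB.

Substitute s = j500:
Numerator: 100 = 100 + j0
Denominator: (j500)^2 + 510(j500) + 5000 = -245000 + j255000
|N| = √(100² + 0²) ≈ 100, ∠N ≈ 0.00°
|D| = √(245000² + 255000²) ≈ 3.5362e+05, ∠D ≈ 133.85°
|T| = 100 / 3.5362e+05 ≈ 0.00028279
Gain = 20 log₁₀(0.00028279) ≈ -70.97 dB

-71.0 dB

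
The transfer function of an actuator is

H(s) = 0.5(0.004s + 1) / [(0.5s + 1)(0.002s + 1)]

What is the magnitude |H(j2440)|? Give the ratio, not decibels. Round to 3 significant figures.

0.000807

At ω = 2440 rad/s:
zero (1 + j2440·0.004) = 1 + j9.76 → |·| ≈ 9.8111, ∠ ≈ 84.15°
pole (1 + j2440·0.5) = 1 + j1220 → |·| ≈ 1220, ∠ ≈ 89.95°
pole (1 + j2440·0.002) = 1 + j4.88 → |·| ≈ 4.9814, ∠ ≈ 78.42°
|H| = 0.5 · 9.8111 / (1220 · 4.9814) ≈ 0.00080719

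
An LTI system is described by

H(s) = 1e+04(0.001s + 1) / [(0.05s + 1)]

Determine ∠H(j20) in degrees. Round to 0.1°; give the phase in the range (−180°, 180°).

At ω = 20 rad/s:
zero (1 + j20·0.001) = 1 + j0.02 → |·| ≈ 1.0002, ∠ ≈ 1.15°
pole (1 + j20·0.05) = 1 + j1 → |·| ≈ 1.4142, ∠ ≈ 45.00°
∠H = (1.15°) − (45.00°) = -43.85°

-43.9°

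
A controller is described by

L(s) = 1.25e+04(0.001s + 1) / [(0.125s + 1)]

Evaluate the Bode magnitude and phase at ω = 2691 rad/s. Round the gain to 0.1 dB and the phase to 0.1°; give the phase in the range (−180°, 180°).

40.6 dB, -20.2°

At ω = 2691 rad/s:
zero (1 + j2691·0.001) = 1 + j2.691 → |·| ≈ 2.8708, ∠ ≈ 69.61°
pole (1 + j2691·0.125) = 1 + j336.375 → |·| ≈ 336.38, ∠ ≈ 89.83°
|L| = 1.25e+04 · 2.8708 / (336.38) ≈ 106.68
Gain = 20 log₁₀(106.68) ≈ 40.56 dB
∠L = (69.61°) − (89.83°) = -20.22°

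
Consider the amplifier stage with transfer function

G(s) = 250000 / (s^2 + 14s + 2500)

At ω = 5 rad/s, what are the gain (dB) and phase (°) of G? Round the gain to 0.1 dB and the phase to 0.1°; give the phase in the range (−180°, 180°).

At s = jω = j5:
quadratic: (j5)² + 14·j5 + 2500 = 2475 + j70 → |·| ≈ 2476, ∠ ≈ 1.62°
|G| = 250000 / 2476 ≈ 100.97
Gain = 20 log₁₀(100.97) ≈ 40.08 dB
∠G = 0.00° − 1.62° = -1.62°

40.1 dB, -1.6°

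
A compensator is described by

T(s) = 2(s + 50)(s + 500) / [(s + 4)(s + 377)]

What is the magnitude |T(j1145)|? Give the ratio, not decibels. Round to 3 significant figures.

2.07

At s = jω = j1145:
zero (s+50): 50 + j1145 → |·| = √(50²+1145²) = √1313525 ≈ 1146.1, ∠ = arctan(1145/50) ≈ 87.50°
zero (s+500): 500 + j1145 → |·| = √(500²+1145²) = √1561025 ≈ 1249.4, ∠ = arctan(1145/500) ≈ 66.41°
pole (s+4): 4 + j1145 → |·| = √(4²+1145²) = √1311041 ≈ 1145, ∠ = arctan(1145/4) ≈ 89.80°
pole (s+377): 377 + j1145 → |·| = √(377²+1145²) = √1453154 ≈ 1205.5, ∠ = arctan(1145/377) ≈ 71.78°
|T| = 2 · 1.4319e+06 / 1.3803e+06 ≈ 2.0748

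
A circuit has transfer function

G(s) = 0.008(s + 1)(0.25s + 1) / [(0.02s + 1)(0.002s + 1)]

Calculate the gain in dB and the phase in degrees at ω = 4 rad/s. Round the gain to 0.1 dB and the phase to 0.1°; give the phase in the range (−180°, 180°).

At ω = 4 rad/s:
zero (1 + j4·1) = 1 + j4 → |·| ≈ 4.1231, ∠ ≈ 75.96°
zero (1 + j4·0.25) = 1 + j1 → |·| ≈ 1.4142, ∠ ≈ 45.00°
pole (1 + j4·0.02) = 1 + j0.08 → |·| ≈ 1.0032, ∠ ≈ 4.57°
pole (1 + j4·0.002) = 1 + j0.008 → |·| ≈ 1, ∠ ≈ 0.46°
|G| = 0.008 · 4.1231 · 1.4142 / (1.0032 · 1) ≈ 0.046498
Gain = 20 log₁₀(0.046498) ≈ -26.65 dB
∠G = (75.96° + 45.00°) − (4.57° + 0.46°) = 115.93°

-26.7 dB, 115.9°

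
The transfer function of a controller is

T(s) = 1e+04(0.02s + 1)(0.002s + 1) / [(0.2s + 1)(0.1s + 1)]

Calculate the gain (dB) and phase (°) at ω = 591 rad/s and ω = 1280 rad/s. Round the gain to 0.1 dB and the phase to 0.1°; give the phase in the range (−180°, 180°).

At ω = 591 rad/s:
zero (1 + j591·0.02) = 1 + j11.82 → |·| ≈ 11.862, ∠ ≈ 85.16°
zero (1 + j591·0.002) = 1 + j1.182 → |·| ≈ 1.5483, ∠ ≈ 49.77°
pole (1 + j591·0.2) = 1 + j118.2 → |·| ≈ 118.2, ∠ ≈ 89.52°
pole (1 + j591·0.1) = 1 + j59.1 → |·| ≈ 59.108, ∠ ≈ 89.03°
|T| = 1e+04 · 11.862 · 1.5483 / (118.2 · 59.108) ≈ 26.288
Gain = 20 log₁₀(26.288) ≈ 28.40 dB
∠T = (85.16° + 49.77°) − (89.52° + 89.03°) = -43.62°

At ω = 1280 rad/s:
zero (1 + j1280·0.02) = 1 + j25.6 → |·| ≈ 25.62, ∠ ≈ 87.76°
zero (1 + j1280·0.002) = 1 + j2.56 → |·| ≈ 2.7484, ∠ ≈ 68.66°
pole (1 + j1280·0.2) = 1 + j256 → |·| ≈ 256, ∠ ≈ 89.78°
pole (1 + j1280·0.1) = 1 + j128 → |·| ≈ 128, ∠ ≈ 89.55°
|T| = 1e+04 · 25.62 · 2.7484 / (256 · 128) ≈ 21.489
Gain = 20 log₁₀(21.489) ≈ 26.64 dB
∠T = (87.76° + 68.66°) − (89.78° + 89.55°) = -22.91°

ω = 591: 28.4 dB, -43.6°; ω = 1280: 26.6 dB, -22.9°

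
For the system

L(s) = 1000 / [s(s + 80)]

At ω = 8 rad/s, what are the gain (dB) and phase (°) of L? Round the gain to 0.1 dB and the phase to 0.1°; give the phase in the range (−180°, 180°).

3.8 dB, -95.7°

At s = jω = j8:
pole (s+80): 80 + j8 → |·| = √(80²+8²) = √6464 ≈ 80.399, ∠ = arctan(8/80) ≈ 5.71°
pole at origin: |s| = 8, ∠ = 90.00° (in denominator)
|L| = 1000 / 643.19 ≈ 1.5548
Gain = 20 log₁₀(1.5548) ≈ 3.83 dB
∠L = 0.00° − 95.71° = -95.71°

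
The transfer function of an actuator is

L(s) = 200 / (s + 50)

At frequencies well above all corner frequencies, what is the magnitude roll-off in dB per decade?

-20 dB/decade

Each pole contributes −20 dB/decade at high frequency; each zero contributes +20 dB/decade.
Net: 0 zero(s) − 1 pole(s) → -20 dB/decade.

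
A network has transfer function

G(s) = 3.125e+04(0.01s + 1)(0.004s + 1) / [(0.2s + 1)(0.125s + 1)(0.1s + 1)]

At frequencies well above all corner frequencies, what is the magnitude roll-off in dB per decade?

-20 dB/decade

Each pole contributes −20 dB/decade at high frequency; each zero contributes +20 dB/decade.
Net: 2 zero(s) − 3 pole(s) → -20 dB/decade.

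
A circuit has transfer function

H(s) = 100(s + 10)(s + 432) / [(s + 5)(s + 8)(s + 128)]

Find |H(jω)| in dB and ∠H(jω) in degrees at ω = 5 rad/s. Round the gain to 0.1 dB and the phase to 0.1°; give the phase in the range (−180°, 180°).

35.0 dB, -52.0°

At s = jω = j5:
zero (s+10): 10 + j5 → |·| = √(10²+5²) = √125 ≈ 11.18, ∠ = arctan(5/10) ≈ 26.57°
zero (s+432): 432 + j5 → |·| = √(432²+5²) = √186649 ≈ 432.03, ∠ = arctan(5/432) ≈ 0.66°
pole (s+5): 5 + j5 → |·| = √(5²+5²) = √50 ≈ 7.0711, ∠ = arctan(5/5) ≈ 45.00°
pole (s+8): 8 + j5 → |·| = √(8²+5²) = √89 ≈ 9.434, ∠ = arctan(5/8) ≈ 32.01°
pole (s+128): 128 + j5 → |·| = √(128²+5²) = √16409 ≈ 128.1, ∠ = arctan(5/128) ≈ 2.24°
|H| = 100 · 4830.1 / 8545.4 ≈ 56.523
Gain = 20 log₁₀(56.523) ≈ 35.04 dB
∠H = 27.23° − 79.25° = -52.02°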